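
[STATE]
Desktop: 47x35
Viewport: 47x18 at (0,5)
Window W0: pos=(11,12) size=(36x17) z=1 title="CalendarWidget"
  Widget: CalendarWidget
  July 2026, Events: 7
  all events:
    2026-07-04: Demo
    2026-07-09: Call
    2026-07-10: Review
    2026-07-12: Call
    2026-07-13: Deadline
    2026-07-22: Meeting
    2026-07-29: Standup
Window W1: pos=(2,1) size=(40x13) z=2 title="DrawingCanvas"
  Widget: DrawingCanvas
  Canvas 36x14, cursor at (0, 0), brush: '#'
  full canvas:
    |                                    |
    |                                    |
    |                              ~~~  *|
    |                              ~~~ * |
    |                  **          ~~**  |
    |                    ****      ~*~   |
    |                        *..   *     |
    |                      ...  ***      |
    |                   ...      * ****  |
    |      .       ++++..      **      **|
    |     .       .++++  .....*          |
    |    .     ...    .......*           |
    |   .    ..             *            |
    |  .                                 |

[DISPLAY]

  ┃                                      ┃     
  ┃                              ~~~  *  ┃     
  ┃                              ~~~ *   ┃     
  ┃                  **          ~~**    ┃     
  ┃                    ****      ~*~     ┃     
  ┃                        *..   *       ┃     
  ┃                      ...  ***        ┃     
  ┃                   ...      * ****    ┃━━━━┓
  ┗━━━━━━━━━━━━━━━━━━━━━━━━━━━━━━━━━━━━━━┛    ┃
           ┠──────────────────────────────────┨
           ┃            July 2026             ┃
           ┃Mo Tu We Th Fr Sa Su              ┃
           ┃       1  2  3  4*  5             ┃
           ┃ 6  7  8  9* 10* 11 12*           ┃
           ┃13* 14 15 16 17 18 19             ┃
           ┃20 21 22* 23 24 25 26             ┃
           ┃27 28 29* 30 31                   ┃
           ┃                                  ┃


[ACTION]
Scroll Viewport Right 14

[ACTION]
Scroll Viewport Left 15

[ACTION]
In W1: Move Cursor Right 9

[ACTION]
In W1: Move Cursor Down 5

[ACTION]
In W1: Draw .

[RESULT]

  ┃                                      ┃     
  ┃                              ~~~  *  ┃     
  ┃                              ~~~ *   ┃     
  ┃                  **          ~~**    ┃     
  ┃         .          ****      ~*~     ┃     
  ┃                        *..   *       ┃     
  ┃                      ...  ***        ┃     
  ┃                   ...      * ****    ┃━━━━┓
  ┗━━━━━━━━━━━━━━━━━━━━━━━━━━━━━━━━━━━━━━┛    ┃
           ┠──────────────────────────────────┨
           ┃            July 2026             ┃
           ┃Mo Tu We Th Fr Sa Su              ┃
           ┃       1  2  3  4*  5             ┃
           ┃ 6  7  8  9* 10* 11 12*           ┃
           ┃13* 14 15 16 17 18 19             ┃
           ┃20 21 22* 23 24 25 26             ┃
           ┃27 28 29* 30 31                   ┃
           ┃                                  ┃


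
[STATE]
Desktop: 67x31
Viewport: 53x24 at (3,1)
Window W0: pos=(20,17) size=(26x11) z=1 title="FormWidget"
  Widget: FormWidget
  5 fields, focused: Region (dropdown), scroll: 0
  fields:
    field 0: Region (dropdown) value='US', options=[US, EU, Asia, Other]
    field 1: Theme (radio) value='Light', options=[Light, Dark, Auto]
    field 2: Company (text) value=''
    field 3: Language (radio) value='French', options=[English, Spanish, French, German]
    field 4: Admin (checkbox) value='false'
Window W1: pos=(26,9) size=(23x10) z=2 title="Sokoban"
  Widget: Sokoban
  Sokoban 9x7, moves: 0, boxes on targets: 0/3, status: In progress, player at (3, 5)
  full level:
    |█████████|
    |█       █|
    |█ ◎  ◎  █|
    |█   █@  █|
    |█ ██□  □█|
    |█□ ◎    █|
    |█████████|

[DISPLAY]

                                                     
                                                     
                                                     
                                                     
                                                     
                                                     
                                                     
                                                     
                       ┏━━━━━━━━━━━━━━━━━━━━━┓       
                       ┃ Sokoban             ┃       
                       ┠─────────────────────┨       
                       ┃█████████            ┃       
                       ┃█       █            ┃       
                       ┃█ ◎  ◎  █            ┃       
                       ┃█   █@  █            ┃       
                       ┃█ ██□  □█            ┃       
                 ┏━━━━━┃█□ ◎    █            ┃       
                 ┃ Form┗━━━━━━━━━━━━━━━━━━━━━┛       
                 ┠────────────────────────┨          
                 ┃> Region:     [US     ▼]┃          
                 ┃  Theme:      (●) Light ┃          
                 ┃  Company:    [        ]┃          
                 ┃  Language:   ( ) Englis┃          
                 ┃  Admin:      [ ]       ┃          


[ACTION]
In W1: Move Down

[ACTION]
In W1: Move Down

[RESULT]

                                                     
                                                     
                                                     
                                                     
                                                     
                                                     
                                                     
                                                     
                       ┏━━━━━━━━━━━━━━━━━━━━━┓       
                       ┃ Sokoban             ┃       
                       ┠─────────────────────┨       
                       ┃█████████            ┃       
                       ┃█       █            ┃       
                       ┃█ ◎  ◎  █            ┃       
                       ┃█   █   █            ┃       
                       ┃█ ██□  □█            ┃       
                 ┏━━━━━┃█□ ◎ @  █            ┃       
                 ┃ Form┗━━━━━━━━━━━━━━━━━━━━━┛       
                 ┠────────────────────────┨          
                 ┃> Region:     [US     ▼]┃          
                 ┃  Theme:      (●) Light ┃          
                 ┃  Company:    [        ]┃          
                 ┃  Language:   ( ) Englis┃          
                 ┃  Admin:      [ ]       ┃          


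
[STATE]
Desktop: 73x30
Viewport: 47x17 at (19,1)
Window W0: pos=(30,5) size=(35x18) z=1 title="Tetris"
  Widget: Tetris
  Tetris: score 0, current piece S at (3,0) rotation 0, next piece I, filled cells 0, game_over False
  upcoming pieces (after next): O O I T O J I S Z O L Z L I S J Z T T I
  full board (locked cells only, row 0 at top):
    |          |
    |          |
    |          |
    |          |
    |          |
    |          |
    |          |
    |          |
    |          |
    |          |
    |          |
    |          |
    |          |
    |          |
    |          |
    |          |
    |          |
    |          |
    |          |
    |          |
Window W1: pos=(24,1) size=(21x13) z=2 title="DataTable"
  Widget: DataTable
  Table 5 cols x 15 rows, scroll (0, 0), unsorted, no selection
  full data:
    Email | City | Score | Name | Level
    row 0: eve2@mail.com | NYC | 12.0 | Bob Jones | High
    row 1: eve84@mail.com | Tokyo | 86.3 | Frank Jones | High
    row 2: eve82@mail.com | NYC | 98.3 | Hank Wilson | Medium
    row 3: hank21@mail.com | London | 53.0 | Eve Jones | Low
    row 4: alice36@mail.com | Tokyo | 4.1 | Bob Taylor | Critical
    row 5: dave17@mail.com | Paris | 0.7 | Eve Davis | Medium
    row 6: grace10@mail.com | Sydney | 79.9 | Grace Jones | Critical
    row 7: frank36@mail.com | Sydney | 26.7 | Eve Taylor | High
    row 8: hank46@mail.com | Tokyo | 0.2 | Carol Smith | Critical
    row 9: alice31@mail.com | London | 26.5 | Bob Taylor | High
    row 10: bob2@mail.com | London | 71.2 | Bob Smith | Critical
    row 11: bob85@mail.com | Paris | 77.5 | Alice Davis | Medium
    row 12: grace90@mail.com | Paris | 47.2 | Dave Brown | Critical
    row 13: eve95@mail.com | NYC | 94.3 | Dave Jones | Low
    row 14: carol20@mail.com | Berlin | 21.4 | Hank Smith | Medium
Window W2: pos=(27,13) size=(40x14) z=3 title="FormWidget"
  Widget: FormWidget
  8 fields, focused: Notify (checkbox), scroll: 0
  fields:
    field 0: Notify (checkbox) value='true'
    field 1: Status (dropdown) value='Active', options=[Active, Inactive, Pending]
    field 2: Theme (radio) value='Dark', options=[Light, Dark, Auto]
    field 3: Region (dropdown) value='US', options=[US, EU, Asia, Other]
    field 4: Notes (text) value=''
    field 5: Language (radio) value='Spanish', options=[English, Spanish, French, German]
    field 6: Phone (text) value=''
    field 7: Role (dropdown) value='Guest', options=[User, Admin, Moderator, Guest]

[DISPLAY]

     ┏━━━━━━━━━━━━━━━━━━━┓                     
     ┃ DataTable         ┃                     
     ┠───────────────────┨                     
     ┃Email           │Ci┃                     
     ┃────────────────┼──┃━━━━━━━━━━━━━━━━━━━┓ 
     ┃eve2@mail.com   │NY┃                   ┃ 
     ┃eve84@mail.com  │To┃───────────────────┨ 
     ┃eve82@mail.com  │NY┃t:                 ┃ 
     ┃hank21@mail.com │Lo┃█                  ┃ 
     ┃alice36@mail.com│To┃                   ┃ 
     ┃dave17@mail.com │Pa┃                   ┃ 
     ┃grace10@mail.com│Sy┃                   ┃ 
     ┗━━┏━━━━━━━━━━━━━━━━━━━━━━━━━━━━━━━━━━━━━━
        ┃ FormWidget                           
        ┠──────────────────────────────────────
        ┃> Notify:     [x]                     
        ┃  Status:     [Active               ▼]


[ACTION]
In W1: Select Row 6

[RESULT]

     ┏━━━━━━━━━━━━━━━━━━━┓                     
     ┃ DataTable         ┃                     
     ┠───────────────────┨                     
     ┃Email           │Ci┃                     
     ┃────────────────┼──┃━━━━━━━━━━━━━━━━━━━┓ 
     ┃eve2@mail.com   │NY┃                   ┃ 
     ┃eve84@mail.com  │To┃───────────────────┨ 
     ┃eve82@mail.com  │NY┃t:                 ┃ 
     ┃hank21@mail.com │Lo┃█                  ┃ 
     ┃alice36@mail.com│To┃                   ┃ 
     ┃dave17@mail.com │Pa┃                   ┃ 
     ┃>race10@mail.com│Sy┃                   ┃ 
     ┗━━┏━━━━━━━━━━━━━━━━━━━━━━━━━━━━━━━━━━━━━━
        ┃ FormWidget                           
        ┠──────────────────────────────────────
        ┃> Notify:     [x]                     
        ┃  Status:     [Active               ▼]


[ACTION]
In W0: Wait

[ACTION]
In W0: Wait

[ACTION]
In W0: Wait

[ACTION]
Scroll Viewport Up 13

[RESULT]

                                               
     ┏━━━━━━━━━━━━━━━━━━━┓                     
     ┃ DataTable         ┃                     
     ┠───────────────────┨                     
     ┃Email           │Ci┃                     
     ┃────────────────┼──┃━━━━━━━━━━━━━━━━━━━┓ 
     ┃eve2@mail.com   │NY┃                   ┃ 
     ┃eve84@mail.com  │To┃───────────────────┨ 
     ┃eve82@mail.com  │NY┃t:                 ┃ 
     ┃hank21@mail.com │Lo┃█                  ┃ 
     ┃alice36@mail.com│To┃                   ┃ 
     ┃dave17@mail.com │Pa┃                   ┃ 
     ┃>race10@mail.com│Sy┃                   ┃ 
     ┗━━┏━━━━━━━━━━━━━━━━━━━━━━━━━━━━━━━━━━━━━━
        ┃ FormWidget                           
        ┠──────────────────────────────────────
        ┃> Notify:     [x]                     


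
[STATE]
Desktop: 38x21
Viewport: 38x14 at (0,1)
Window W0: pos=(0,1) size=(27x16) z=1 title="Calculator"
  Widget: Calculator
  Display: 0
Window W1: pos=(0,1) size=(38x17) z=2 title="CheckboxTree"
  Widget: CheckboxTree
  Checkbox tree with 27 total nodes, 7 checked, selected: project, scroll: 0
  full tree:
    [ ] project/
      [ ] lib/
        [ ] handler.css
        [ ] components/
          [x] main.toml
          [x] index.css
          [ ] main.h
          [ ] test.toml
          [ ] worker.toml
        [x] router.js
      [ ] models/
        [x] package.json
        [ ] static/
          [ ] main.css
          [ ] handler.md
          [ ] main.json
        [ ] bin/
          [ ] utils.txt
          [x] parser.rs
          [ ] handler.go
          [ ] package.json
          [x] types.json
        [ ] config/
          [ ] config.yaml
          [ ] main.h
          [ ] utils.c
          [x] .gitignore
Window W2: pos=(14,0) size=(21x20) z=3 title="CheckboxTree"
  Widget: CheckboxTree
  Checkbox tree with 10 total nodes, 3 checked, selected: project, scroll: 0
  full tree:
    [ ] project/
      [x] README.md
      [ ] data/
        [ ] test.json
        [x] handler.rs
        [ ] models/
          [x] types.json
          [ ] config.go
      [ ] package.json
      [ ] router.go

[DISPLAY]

┏━━━━━━━━━━━━━┃ CheckboxTree      ┃━━┓
┃ CheckboxTree┠───────────────────┨  ┃
┠─────────────┃>[-] project/      ┃──┨
┃>[-] project/┃   [x] README.md   ┃  ┃
┃   [-] lib/  ┃   [-] data/       ┃  ┃
┃     [ ] hand┃     [ ] test.json ┃  ┃
┃     [-] comp┃     [x] handler.rs┃  ┃
┃       [x] ma┃     [-] models/   ┃  ┃
┃       [x] in┃       [x] types.js┃  ┃
┃       [ ] ma┃       [ ] config.g┃  ┃
┃       [ ] te┃   [ ] package.json┃  ┃
┃       [ ] wo┃   [ ] router.go   ┃  ┃
┃     [x] rout┃                   ┃  ┃
┃   [-] models┃                   ┃  ┃


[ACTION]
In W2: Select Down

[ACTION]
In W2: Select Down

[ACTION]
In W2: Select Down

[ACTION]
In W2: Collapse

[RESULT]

┏━━━━━━━━━━━━━┃ CheckboxTree      ┃━━┓
┃ CheckboxTree┠───────────────────┨  ┃
┠─────────────┃ [-] project/      ┃──┨
┃>[-] project/┃   [x] README.md   ┃  ┃
┃   [-] lib/  ┃   [-] data/       ┃  ┃
┃     [ ] hand┃>    [ ] test.json ┃  ┃
┃     [-] comp┃     [x] handler.rs┃  ┃
┃       [x] ma┃     [-] models/   ┃  ┃
┃       [x] in┃       [x] types.js┃  ┃
┃       [ ] ma┃       [ ] config.g┃  ┃
┃       [ ] te┃   [ ] package.json┃  ┃
┃       [ ] wo┃   [ ] router.go   ┃  ┃
┃     [x] rout┃                   ┃  ┃
┃   [-] models┃                   ┃  ┃


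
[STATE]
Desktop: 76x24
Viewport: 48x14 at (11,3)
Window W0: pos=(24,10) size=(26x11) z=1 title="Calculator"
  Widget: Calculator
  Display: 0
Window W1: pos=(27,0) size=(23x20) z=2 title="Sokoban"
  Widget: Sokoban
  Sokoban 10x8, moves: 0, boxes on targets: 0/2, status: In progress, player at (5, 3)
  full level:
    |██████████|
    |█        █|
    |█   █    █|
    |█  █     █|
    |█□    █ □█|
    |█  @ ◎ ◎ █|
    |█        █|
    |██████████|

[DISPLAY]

                ┃██████████           ┃         
                ┃█        █           ┃         
                ┃█   █    █           ┃         
                ┃█  █     █           ┃         
                ┃█□    █ □█           ┃         
                ┃█  @ ◎ ◎ █           ┃         
                ┃█        █           ┃         
             ┏━━┃██████████           ┃         
             ┃ C┃Moves: 0  0/2        ┃         
             ┠──┃                     ┃         
             ┃  ┃                     ┃         
             ┃┌─┃                     ┃         
             ┃│ ┃                     ┃         
             ┃├─┃                     ┃         


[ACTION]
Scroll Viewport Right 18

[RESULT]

██████████           ┃                          
█        █           ┃                          
█   █    █           ┃                          
█  █     █           ┃                          
█□    █ □█           ┃                          
█  @ ◎ ◎ █           ┃                          
█        █           ┃                          
██████████           ┃                          
Moves: 0  0/2        ┃                          
                     ┃                          
                     ┃                          
                     ┃                          
                     ┃                          
                     ┃                          


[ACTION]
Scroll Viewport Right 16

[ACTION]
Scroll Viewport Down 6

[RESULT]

█        █           ┃                          
██████████           ┃                          
Moves: 0  0/2        ┃                          
                     ┃                          
                     ┃                          
                     ┃                          
                     ┃                          
                     ┃                          
                     ┃                          
                     ┃                          
━━━━━━━━━━━━━━━━━━━━━┛                          
━━━━━━━━━━━━━━━━━━━━━┛                          
                                                
                                                


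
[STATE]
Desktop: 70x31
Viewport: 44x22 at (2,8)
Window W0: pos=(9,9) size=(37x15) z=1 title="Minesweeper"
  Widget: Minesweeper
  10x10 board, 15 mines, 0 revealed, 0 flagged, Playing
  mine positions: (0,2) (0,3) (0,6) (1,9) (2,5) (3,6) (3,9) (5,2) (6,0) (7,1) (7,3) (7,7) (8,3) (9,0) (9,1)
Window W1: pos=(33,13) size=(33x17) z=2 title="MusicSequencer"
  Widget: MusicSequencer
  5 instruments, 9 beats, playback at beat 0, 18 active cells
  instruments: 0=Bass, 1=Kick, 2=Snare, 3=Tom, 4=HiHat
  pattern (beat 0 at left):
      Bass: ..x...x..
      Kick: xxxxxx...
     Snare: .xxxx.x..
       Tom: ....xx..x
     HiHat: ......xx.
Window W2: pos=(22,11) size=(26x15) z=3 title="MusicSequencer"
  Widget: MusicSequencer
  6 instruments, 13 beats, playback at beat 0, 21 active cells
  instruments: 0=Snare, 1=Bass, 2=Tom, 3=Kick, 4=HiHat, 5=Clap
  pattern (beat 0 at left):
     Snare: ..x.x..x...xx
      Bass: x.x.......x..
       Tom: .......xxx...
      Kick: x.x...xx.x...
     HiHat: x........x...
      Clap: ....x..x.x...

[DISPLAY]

                                            
       ┏━━━━━━━━━━━━━━━━━━━━━━━━━━━━━━━━━━━┓
       ┃ Minesweeper                       ┃
       ┠────────────┏━━━━━━━━━━━━━━━━━━━━━━━
       ┃■■■■■■■■■■  ┃ MusicSequencer        
       ┃■■■■■■■■■■  ┠───────────────────────
       ┃■■■■■■■■■■  ┃      ▼123456789012    
       ┃■■■■■■■■■■  ┃ Snare··█·█··█···██    
       ┃■■■■■■■■■■  ┃  Bass█·█·······█··    
       ┃■■■■■■■■■■  ┃   Tom·······███···    
       ┃■■■■■■■■■■  ┃  Kick█·█···██·█···    
       ┃■■■■■■■■■■  ┃ HiHat█········█···    
       ┃■■■■■■■■■■  ┃  Clap····█··█·█···    
       ┃■■■■■■■■■■  ┃                       
       ┃            ┃                       
       ┗━━━━━━━━━━━━┃                       
                    ┃                       
                    ┗━━━━━━━━━━━━━━━━━━━━━━━
                               ┃            
                               ┃            
                               ┃            
                               ┗━━━━━━━━━━━━


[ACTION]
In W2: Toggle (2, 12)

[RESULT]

                                            
       ┏━━━━━━━━━━━━━━━━━━━━━━━━━━━━━━━━━━━┓
       ┃ Minesweeper                       ┃
       ┠────────────┏━━━━━━━━━━━━━━━━━━━━━━━
       ┃■■■■■■■■■■  ┃ MusicSequencer        
       ┃■■■■■■■■■■  ┠───────────────────────
       ┃■■■■■■■■■■  ┃      ▼123456789012    
       ┃■■■■■■■■■■  ┃ Snare··█·█··█···██    
       ┃■■■■■■■■■■  ┃  Bass█·█·······█··    
       ┃■■■■■■■■■■  ┃   Tom·······███··█    
       ┃■■■■■■■■■■  ┃  Kick█·█···██·█···    
       ┃■■■■■■■■■■  ┃ HiHat█········█···    
       ┃■■■■■■■■■■  ┃  Clap····█··█·█···    
       ┃■■■■■■■■■■  ┃                       
       ┃            ┃                       
       ┗━━━━━━━━━━━━┃                       
                    ┃                       
                    ┗━━━━━━━━━━━━━━━━━━━━━━━
                               ┃            
                               ┃            
                               ┃            
                               ┗━━━━━━━━━━━━


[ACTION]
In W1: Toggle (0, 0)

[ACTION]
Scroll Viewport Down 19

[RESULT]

       ┏━━━━━━━━━━━━━━━━━━━━━━━━━━━━━━━━━━━┓
       ┃ Minesweeper                       ┃
       ┠────────────┏━━━━━━━━━━━━━━━━━━━━━━━
       ┃■■■■■■■■■■  ┃ MusicSequencer        
       ┃■■■■■■■■■■  ┠───────────────────────
       ┃■■■■■■■■■■  ┃      ▼123456789012    
       ┃■■■■■■■■■■  ┃ Snare··█·█··█···██    
       ┃■■■■■■■■■■  ┃  Bass█·█·······█··    
       ┃■■■■■■■■■■  ┃   Tom·······███··█    
       ┃■■■■■■■■■■  ┃  Kick█·█···██·█···    
       ┃■■■■■■■■■■  ┃ HiHat█········█···    
       ┃■■■■■■■■■■  ┃  Clap····█··█·█···    
       ┃■■■■■■■■■■  ┃                       
       ┃            ┃                       
       ┗━━━━━━━━━━━━┃                       
                    ┃                       
                    ┗━━━━━━━━━━━━━━━━━━━━━━━
                               ┃            
                               ┃            
                               ┃            
                               ┗━━━━━━━━━━━━
                                            


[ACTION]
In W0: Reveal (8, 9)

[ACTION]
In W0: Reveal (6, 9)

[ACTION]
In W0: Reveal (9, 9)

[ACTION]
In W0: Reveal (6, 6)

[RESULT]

       ┏━━━━━━━━━━━━━━━━━━━━━━━━━━━━━━━━━━━┓
       ┃ Minesweeper                       ┃
       ┠────────────┏━━━━━━━━━━━━━━━━━━━━━━━
       ┃ 1■■■■■■■■  ┃ MusicSequencer        
       ┃ 1222■■■■■  ┠───────────────────────
       ┃    1■■■■■  ┃      ▼123456789012    
       ┃    12■■■■  ┃ Snare··█·█··█···██    
       ┃ 111 11111  ┃  Bass█·█·······█··    
       ┃12■1        ┃   Tom·······███··█    
       ┃■■■21 111   ┃  Kick█·█···██·█···    
       ┃■■■■2 1■1   ┃ HiHat█········█···    
       ┃■■■■2 111   ┃  Clap····█··█·█···    
       ┃■■■■1       ┃                       
       ┃            ┃                       
       ┗━━━━━━━━━━━━┃                       
                    ┃                       
                    ┗━━━━━━━━━━━━━━━━━━━━━━━
                               ┃            
                               ┃            
                               ┃            
                               ┗━━━━━━━━━━━━
                                            


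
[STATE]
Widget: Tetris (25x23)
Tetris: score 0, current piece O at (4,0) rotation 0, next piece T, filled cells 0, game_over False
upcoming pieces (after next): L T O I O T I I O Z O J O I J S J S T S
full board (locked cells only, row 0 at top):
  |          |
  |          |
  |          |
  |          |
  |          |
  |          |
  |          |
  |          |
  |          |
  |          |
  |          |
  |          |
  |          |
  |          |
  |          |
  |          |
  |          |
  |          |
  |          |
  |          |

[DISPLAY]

    ▓▓    │Next:         
    ▓▓    │ ▒            
          │▒▒▒           
          │              
          │              
          │              
          │Score:        
          │0             
          │              
          │              
          │              
          │              
          │              
          │              
          │              
          │              
          │              
          │              
          │              
          │              
          │              
          │              
          │              


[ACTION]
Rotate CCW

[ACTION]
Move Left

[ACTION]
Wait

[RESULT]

          │Next:         
   ▓▓     │ ▒            
   ▓▓     │▒▒▒           
          │              
          │              
          │              
          │Score:        
          │0             
          │              
          │              
          │              
          │              
          │              
          │              
          │              
          │              
          │              
          │              
          │              
          │              
          │              
          │              
          │              


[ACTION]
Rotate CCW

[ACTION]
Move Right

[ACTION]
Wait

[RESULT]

          │Next:         
          │ ▒            
    ▓▓    │▒▒▒           
    ▓▓    │              
          │              
          │              
          │Score:        
          │0             
          │              
          │              
          │              
          │              
          │              
          │              
          │              
          │              
          │              
          │              
          │              
          │              
          │              
          │              
          │              


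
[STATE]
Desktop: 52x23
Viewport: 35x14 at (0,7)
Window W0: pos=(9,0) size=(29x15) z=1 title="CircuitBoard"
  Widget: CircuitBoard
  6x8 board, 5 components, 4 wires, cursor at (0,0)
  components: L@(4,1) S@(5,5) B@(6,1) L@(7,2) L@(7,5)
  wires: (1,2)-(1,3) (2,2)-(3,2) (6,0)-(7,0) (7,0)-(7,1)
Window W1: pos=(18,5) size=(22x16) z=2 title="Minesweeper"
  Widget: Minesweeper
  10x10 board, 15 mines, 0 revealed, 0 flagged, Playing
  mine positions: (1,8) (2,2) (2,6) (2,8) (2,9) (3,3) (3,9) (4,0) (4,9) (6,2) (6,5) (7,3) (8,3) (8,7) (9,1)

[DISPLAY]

         ┃        ┠────────────────
         ┃2       ┃■■■■■■■■■■      
         ┃        ┃■■■■■■■■■■      
         ┃3       ┃■■■■■■■■■■      
         ┃        ┃■■■■■■■■■■      
         ┃4       ┃■■■■■■■■■■      
         ┃        ┃■■■■■■■■■■      
         ┗━━━━━━━━┃■■■■■■■■■■      
                  ┃■■■■■■■■■■      
                  ┃■■■■■■■■■■      
                  ┃■■■■■■■■■■      
                  ┃                
                  ┃                
                  ┗━━━━━━━━━━━━━━━━


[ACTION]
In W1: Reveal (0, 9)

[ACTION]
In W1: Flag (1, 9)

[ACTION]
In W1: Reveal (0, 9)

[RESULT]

         ┃        ┠────────────────
         ┃2       ┃■■■■■■■■■1      
         ┃        ┃■■■■■■■■■⚑      
         ┃3       ┃■■■■■■■■■■      
         ┃        ┃■■■■■■■■■■      
         ┃4       ┃■■■■■■■■■■      
         ┃        ┃■■■■■■■■■■      
         ┗━━━━━━━━┃■■■■■■■■■■      
                  ┃■■■■■■■■■■      
                  ┃■■■■■■■■■■      
                  ┃■■■■■■■■■■      
                  ┃                
                  ┃                
                  ┗━━━━━━━━━━━━━━━━


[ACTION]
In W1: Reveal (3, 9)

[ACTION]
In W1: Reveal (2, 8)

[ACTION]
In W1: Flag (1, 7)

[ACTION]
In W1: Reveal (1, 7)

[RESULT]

         ┃        ┠────────────────
         ┃2       ┃■■■■■■■■■1      
         ┃        ┃■■■■■■■■✹⚑      
         ┃3       ┃■■✹■■■✹■✹✹      
         ┃        ┃■■■✹■■■■■✹      
         ┃4       ┃✹■■■■■■■■✹      
         ┃        ┃■■■■■■■■■■      
         ┗━━━━━━━━┃■■✹■■✹■■■■      
                  ┃■■■✹■■■■■■      
                  ┃■■■✹■■■✹■■      
                  ┃■✹■■■■■■■■      
                  ┃                
                  ┃                
                  ┗━━━━━━━━━━━━━━━━


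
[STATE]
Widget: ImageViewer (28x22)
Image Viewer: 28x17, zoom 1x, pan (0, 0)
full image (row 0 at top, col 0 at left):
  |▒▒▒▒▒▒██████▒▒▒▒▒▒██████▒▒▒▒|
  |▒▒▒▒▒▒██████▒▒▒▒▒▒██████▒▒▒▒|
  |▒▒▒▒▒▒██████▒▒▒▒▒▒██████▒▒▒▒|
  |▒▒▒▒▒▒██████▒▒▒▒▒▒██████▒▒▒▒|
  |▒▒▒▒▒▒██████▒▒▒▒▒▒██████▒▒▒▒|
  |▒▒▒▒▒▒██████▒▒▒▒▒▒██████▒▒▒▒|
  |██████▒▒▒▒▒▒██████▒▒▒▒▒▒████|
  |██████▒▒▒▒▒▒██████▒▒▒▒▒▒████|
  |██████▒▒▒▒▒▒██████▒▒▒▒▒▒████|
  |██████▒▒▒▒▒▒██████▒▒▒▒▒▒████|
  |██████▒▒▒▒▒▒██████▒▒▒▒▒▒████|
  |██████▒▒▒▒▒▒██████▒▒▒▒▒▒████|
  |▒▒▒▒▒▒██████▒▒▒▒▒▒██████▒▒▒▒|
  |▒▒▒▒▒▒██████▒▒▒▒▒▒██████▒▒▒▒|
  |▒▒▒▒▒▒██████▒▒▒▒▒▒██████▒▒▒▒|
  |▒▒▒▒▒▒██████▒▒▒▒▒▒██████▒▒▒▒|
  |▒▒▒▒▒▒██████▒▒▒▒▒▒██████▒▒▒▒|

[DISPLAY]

▒▒▒▒▒▒██████▒▒▒▒▒▒██████▒▒▒▒
▒▒▒▒▒▒██████▒▒▒▒▒▒██████▒▒▒▒
▒▒▒▒▒▒██████▒▒▒▒▒▒██████▒▒▒▒
▒▒▒▒▒▒██████▒▒▒▒▒▒██████▒▒▒▒
▒▒▒▒▒▒██████▒▒▒▒▒▒██████▒▒▒▒
▒▒▒▒▒▒██████▒▒▒▒▒▒██████▒▒▒▒
██████▒▒▒▒▒▒██████▒▒▒▒▒▒████
██████▒▒▒▒▒▒██████▒▒▒▒▒▒████
██████▒▒▒▒▒▒██████▒▒▒▒▒▒████
██████▒▒▒▒▒▒██████▒▒▒▒▒▒████
██████▒▒▒▒▒▒██████▒▒▒▒▒▒████
██████▒▒▒▒▒▒██████▒▒▒▒▒▒████
▒▒▒▒▒▒██████▒▒▒▒▒▒██████▒▒▒▒
▒▒▒▒▒▒██████▒▒▒▒▒▒██████▒▒▒▒
▒▒▒▒▒▒██████▒▒▒▒▒▒██████▒▒▒▒
▒▒▒▒▒▒██████▒▒▒▒▒▒██████▒▒▒▒
▒▒▒▒▒▒██████▒▒▒▒▒▒██████▒▒▒▒
                            
                            
                            
                            
                            


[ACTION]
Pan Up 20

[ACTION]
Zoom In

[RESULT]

▒▒▒▒▒▒▒▒▒▒▒▒████████████▒▒▒▒
▒▒▒▒▒▒▒▒▒▒▒▒████████████▒▒▒▒
▒▒▒▒▒▒▒▒▒▒▒▒████████████▒▒▒▒
▒▒▒▒▒▒▒▒▒▒▒▒████████████▒▒▒▒
▒▒▒▒▒▒▒▒▒▒▒▒████████████▒▒▒▒
▒▒▒▒▒▒▒▒▒▒▒▒████████████▒▒▒▒
▒▒▒▒▒▒▒▒▒▒▒▒████████████▒▒▒▒
▒▒▒▒▒▒▒▒▒▒▒▒████████████▒▒▒▒
▒▒▒▒▒▒▒▒▒▒▒▒████████████▒▒▒▒
▒▒▒▒▒▒▒▒▒▒▒▒████████████▒▒▒▒
▒▒▒▒▒▒▒▒▒▒▒▒████████████▒▒▒▒
▒▒▒▒▒▒▒▒▒▒▒▒████████████▒▒▒▒
████████████▒▒▒▒▒▒▒▒▒▒▒▒████
████████████▒▒▒▒▒▒▒▒▒▒▒▒████
████████████▒▒▒▒▒▒▒▒▒▒▒▒████
████████████▒▒▒▒▒▒▒▒▒▒▒▒████
████████████▒▒▒▒▒▒▒▒▒▒▒▒████
████████████▒▒▒▒▒▒▒▒▒▒▒▒████
████████████▒▒▒▒▒▒▒▒▒▒▒▒████
████████████▒▒▒▒▒▒▒▒▒▒▒▒████
████████████▒▒▒▒▒▒▒▒▒▒▒▒████
████████████▒▒▒▒▒▒▒▒▒▒▒▒████


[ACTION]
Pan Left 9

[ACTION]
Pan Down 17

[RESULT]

████████████▒▒▒▒▒▒▒▒▒▒▒▒████
████████████▒▒▒▒▒▒▒▒▒▒▒▒████
████████████▒▒▒▒▒▒▒▒▒▒▒▒████
████████████▒▒▒▒▒▒▒▒▒▒▒▒████
████████████▒▒▒▒▒▒▒▒▒▒▒▒████
████████████▒▒▒▒▒▒▒▒▒▒▒▒████
████████████▒▒▒▒▒▒▒▒▒▒▒▒████
▒▒▒▒▒▒▒▒▒▒▒▒████████████▒▒▒▒
▒▒▒▒▒▒▒▒▒▒▒▒████████████▒▒▒▒
▒▒▒▒▒▒▒▒▒▒▒▒████████████▒▒▒▒
▒▒▒▒▒▒▒▒▒▒▒▒████████████▒▒▒▒
▒▒▒▒▒▒▒▒▒▒▒▒████████████▒▒▒▒
▒▒▒▒▒▒▒▒▒▒▒▒████████████▒▒▒▒
▒▒▒▒▒▒▒▒▒▒▒▒████████████▒▒▒▒
▒▒▒▒▒▒▒▒▒▒▒▒████████████▒▒▒▒
▒▒▒▒▒▒▒▒▒▒▒▒████████████▒▒▒▒
▒▒▒▒▒▒▒▒▒▒▒▒████████████▒▒▒▒
                            
                            
                            
                            
                            


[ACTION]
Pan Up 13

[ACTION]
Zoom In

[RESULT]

▒▒▒▒▒▒▒▒▒▒▒▒▒▒▒▒▒▒██████████
▒▒▒▒▒▒▒▒▒▒▒▒▒▒▒▒▒▒██████████
▒▒▒▒▒▒▒▒▒▒▒▒▒▒▒▒▒▒██████████
▒▒▒▒▒▒▒▒▒▒▒▒▒▒▒▒▒▒██████████
▒▒▒▒▒▒▒▒▒▒▒▒▒▒▒▒▒▒██████████
▒▒▒▒▒▒▒▒▒▒▒▒▒▒▒▒▒▒██████████
▒▒▒▒▒▒▒▒▒▒▒▒▒▒▒▒▒▒██████████
▒▒▒▒▒▒▒▒▒▒▒▒▒▒▒▒▒▒██████████
▒▒▒▒▒▒▒▒▒▒▒▒▒▒▒▒▒▒██████████
▒▒▒▒▒▒▒▒▒▒▒▒▒▒▒▒▒▒██████████
▒▒▒▒▒▒▒▒▒▒▒▒▒▒▒▒▒▒██████████
▒▒▒▒▒▒▒▒▒▒▒▒▒▒▒▒▒▒██████████
▒▒▒▒▒▒▒▒▒▒▒▒▒▒▒▒▒▒██████████
▒▒▒▒▒▒▒▒▒▒▒▒▒▒▒▒▒▒██████████
██████████████████▒▒▒▒▒▒▒▒▒▒
██████████████████▒▒▒▒▒▒▒▒▒▒
██████████████████▒▒▒▒▒▒▒▒▒▒
██████████████████▒▒▒▒▒▒▒▒▒▒
██████████████████▒▒▒▒▒▒▒▒▒▒
██████████████████▒▒▒▒▒▒▒▒▒▒
██████████████████▒▒▒▒▒▒▒▒▒▒
██████████████████▒▒▒▒▒▒▒▒▒▒
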